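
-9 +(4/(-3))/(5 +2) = -193/21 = -9.19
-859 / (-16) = 859 / 16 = 53.69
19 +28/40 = 197/10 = 19.70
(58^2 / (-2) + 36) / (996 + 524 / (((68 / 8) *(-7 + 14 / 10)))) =-97937 / 58607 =-1.67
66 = 66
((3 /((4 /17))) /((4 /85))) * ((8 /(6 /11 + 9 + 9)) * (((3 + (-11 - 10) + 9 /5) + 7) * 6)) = -12903 /2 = -6451.50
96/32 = 3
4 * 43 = 172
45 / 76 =0.59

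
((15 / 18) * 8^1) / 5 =4 / 3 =1.33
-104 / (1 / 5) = -520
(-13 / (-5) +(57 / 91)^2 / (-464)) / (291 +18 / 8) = 49934747 / 5633895540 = 0.01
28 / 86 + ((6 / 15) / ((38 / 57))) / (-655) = 45721 / 140825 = 0.32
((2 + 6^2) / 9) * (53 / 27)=2014 / 243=8.29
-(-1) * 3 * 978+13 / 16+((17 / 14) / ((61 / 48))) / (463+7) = 4711903429 / 1605520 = 2934.81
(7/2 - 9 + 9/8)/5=-7/8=-0.88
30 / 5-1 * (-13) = 19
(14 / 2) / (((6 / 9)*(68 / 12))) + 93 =3225 / 34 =94.85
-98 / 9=-10.89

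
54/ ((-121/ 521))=-232.51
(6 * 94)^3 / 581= 179406144 / 581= 308788.54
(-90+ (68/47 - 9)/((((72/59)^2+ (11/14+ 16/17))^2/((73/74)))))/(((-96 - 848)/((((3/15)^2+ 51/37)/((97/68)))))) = 1249059363488534792864/13071365655788243424105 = 0.10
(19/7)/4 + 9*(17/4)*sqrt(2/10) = 19/28 + 153*sqrt(5)/20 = 17.78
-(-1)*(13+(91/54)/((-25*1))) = 17459/1350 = 12.93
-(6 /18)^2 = -1 /9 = -0.11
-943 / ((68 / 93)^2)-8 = -8192999 / 4624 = -1771.84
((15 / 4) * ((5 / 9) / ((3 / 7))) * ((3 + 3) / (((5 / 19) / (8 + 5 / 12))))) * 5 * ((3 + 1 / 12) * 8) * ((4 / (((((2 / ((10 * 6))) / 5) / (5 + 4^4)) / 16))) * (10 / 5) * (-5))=-2882721800000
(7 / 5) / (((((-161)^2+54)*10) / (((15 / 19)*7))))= 147 / 4935250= 0.00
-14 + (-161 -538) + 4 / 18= -6415 / 9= -712.78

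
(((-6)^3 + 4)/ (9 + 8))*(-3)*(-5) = -3180/ 17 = -187.06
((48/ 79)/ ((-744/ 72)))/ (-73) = 144/ 178777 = 0.00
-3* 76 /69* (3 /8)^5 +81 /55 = 15007761 /10362880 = 1.45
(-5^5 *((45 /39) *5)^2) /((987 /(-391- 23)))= 2425781250 /55601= 43628.37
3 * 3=9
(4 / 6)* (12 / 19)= 8 / 19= 0.42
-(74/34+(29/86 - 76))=107437/1462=73.49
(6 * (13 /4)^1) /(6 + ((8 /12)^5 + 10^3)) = 9477 /488980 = 0.02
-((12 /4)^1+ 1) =-4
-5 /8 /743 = -5 /5944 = -0.00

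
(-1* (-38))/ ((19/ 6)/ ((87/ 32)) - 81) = -9918/ 20837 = -0.48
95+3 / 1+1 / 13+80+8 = 2419 / 13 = 186.08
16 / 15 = 1.07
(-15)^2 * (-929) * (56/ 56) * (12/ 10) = -250830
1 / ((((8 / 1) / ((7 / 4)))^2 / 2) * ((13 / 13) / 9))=441 / 512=0.86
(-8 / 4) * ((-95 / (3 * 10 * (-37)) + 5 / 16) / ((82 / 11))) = -7777 / 72816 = -0.11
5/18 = 0.28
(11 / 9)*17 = 187 / 9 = 20.78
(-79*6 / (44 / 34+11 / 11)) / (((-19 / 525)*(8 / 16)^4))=22562400 / 247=91345.75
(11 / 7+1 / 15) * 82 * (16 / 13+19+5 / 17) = 3046464 / 1105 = 2756.98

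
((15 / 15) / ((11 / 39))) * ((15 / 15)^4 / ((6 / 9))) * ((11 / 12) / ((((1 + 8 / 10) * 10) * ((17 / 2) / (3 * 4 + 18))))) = 65 / 68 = 0.96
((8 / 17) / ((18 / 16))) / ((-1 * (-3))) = 64 / 459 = 0.14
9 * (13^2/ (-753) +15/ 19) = 5.09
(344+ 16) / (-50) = -36 / 5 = -7.20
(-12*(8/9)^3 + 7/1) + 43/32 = -655/7776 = -0.08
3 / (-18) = -1 / 6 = -0.17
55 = 55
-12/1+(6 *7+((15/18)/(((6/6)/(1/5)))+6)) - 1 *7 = 175/6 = 29.17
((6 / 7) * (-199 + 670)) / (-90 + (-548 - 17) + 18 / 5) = -14130 / 22799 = -0.62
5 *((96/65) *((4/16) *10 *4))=960/13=73.85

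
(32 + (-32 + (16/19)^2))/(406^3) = 32/3019919147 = 0.00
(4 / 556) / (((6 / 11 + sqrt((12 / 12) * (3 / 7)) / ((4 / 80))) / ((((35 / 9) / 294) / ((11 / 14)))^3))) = -875 / 7997466691566 + 625 * sqrt(21) / 1090563639759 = 0.00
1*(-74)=-74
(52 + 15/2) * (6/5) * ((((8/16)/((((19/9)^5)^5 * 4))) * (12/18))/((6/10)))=0.00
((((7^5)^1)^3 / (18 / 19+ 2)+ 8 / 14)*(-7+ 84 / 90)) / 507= -30067889562983 / 1560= -19274288181.40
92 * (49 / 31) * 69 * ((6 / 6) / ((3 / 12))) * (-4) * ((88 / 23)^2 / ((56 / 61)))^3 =-39529089008369664 / 60725497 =-650947146.77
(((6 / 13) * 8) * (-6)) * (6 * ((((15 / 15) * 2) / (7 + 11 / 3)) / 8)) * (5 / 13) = -405 / 338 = -1.20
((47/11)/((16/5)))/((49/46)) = 5405/4312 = 1.25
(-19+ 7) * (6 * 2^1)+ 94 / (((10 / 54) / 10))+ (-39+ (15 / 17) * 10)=4901.82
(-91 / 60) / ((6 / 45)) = -91 / 8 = -11.38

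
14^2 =196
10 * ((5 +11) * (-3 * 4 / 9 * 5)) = -3200 / 3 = -1066.67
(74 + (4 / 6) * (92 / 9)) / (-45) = -2182 / 1215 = -1.80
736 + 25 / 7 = 739.57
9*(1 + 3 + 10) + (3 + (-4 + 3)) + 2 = 130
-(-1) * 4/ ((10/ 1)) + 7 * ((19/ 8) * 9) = 6001/ 40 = 150.02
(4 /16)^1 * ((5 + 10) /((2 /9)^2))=1215 /16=75.94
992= 992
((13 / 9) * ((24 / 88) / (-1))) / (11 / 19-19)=247 / 11550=0.02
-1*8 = -8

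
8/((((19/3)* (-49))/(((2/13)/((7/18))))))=-864/84721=-0.01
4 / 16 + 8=33 / 4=8.25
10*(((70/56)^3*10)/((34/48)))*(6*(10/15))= 18750/17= 1102.94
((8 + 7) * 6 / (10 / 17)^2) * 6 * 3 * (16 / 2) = 187272 / 5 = 37454.40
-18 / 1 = -18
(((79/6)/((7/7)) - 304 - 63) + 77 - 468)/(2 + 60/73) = -326237/1236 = -263.95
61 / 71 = 0.86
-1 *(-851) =851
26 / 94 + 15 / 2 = 7.78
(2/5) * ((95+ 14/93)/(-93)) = -17698/43245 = -0.41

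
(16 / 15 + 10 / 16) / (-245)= -29 / 4200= -0.01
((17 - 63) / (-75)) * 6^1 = 92 / 25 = 3.68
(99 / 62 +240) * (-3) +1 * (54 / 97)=-4355541 / 6014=-724.23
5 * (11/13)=55/13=4.23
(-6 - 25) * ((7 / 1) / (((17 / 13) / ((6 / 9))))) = -5642 / 51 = -110.63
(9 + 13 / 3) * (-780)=-10400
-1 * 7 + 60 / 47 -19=-1162 / 47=-24.72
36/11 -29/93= 3029/1023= 2.96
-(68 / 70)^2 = -1156 / 1225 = -0.94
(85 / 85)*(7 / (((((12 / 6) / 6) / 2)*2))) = 21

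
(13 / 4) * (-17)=-221 / 4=-55.25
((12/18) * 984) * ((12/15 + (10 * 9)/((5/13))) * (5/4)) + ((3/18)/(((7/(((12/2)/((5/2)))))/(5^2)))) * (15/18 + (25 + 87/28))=56617739/294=192577.34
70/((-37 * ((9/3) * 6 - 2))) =-35/296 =-0.12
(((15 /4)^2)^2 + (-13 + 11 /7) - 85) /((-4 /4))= -181575 /1792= -101.33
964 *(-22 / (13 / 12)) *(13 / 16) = -15906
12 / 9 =4 / 3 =1.33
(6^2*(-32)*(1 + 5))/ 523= -13.22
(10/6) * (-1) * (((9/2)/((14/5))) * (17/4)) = -1275/112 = -11.38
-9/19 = -0.47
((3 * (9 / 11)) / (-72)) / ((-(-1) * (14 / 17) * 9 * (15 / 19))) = -323 / 55440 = -0.01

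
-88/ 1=-88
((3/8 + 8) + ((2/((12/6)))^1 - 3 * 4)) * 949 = -19929/8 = -2491.12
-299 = -299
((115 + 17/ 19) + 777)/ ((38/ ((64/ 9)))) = 60320/ 361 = 167.09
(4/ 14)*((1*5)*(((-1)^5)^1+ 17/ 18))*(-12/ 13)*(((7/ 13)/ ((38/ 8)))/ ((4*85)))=4/ 163761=0.00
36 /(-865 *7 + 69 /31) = -279 /46909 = -0.01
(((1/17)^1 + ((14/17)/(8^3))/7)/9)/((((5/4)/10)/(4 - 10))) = -257/816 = -0.31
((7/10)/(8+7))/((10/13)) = 91/1500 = 0.06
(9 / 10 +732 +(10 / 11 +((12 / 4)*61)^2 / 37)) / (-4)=-6670393 / 16280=-409.73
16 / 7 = 2.29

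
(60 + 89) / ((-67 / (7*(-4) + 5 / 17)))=70179 / 1139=61.61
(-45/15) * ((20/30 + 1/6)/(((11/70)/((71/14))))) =-1775/22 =-80.68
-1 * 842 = -842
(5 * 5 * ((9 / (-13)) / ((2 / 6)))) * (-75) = 50625 / 13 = 3894.23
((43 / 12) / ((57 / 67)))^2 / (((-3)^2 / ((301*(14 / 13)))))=17488439227 / 27369576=638.97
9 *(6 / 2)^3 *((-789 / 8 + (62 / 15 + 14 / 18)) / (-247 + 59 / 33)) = 30059667 / 323680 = 92.87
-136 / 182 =-68 / 91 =-0.75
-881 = -881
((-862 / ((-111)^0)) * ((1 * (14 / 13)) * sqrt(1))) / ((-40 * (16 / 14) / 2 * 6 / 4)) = 21119 / 780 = 27.08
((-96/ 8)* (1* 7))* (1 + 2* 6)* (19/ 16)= -5187/ 4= -1296.75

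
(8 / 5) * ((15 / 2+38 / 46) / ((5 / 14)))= 21448 / 575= 37.30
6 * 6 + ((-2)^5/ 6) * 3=20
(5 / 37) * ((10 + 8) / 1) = 90 / 37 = 2.43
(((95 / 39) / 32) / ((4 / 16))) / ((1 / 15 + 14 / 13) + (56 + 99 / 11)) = 475 / 103184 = 0.00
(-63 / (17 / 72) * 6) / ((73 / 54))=-1469664 / 1241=-1184.26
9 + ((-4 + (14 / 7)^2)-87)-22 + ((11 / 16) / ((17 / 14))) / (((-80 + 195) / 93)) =-1556839 / 15640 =-99.54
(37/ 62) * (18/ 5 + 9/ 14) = 2.53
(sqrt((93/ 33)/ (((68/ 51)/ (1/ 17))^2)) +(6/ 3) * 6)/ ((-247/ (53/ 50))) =-318/ 6175-159 * sqrt(341)/ 9237800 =-0.05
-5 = -5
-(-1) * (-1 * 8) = -8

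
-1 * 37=-37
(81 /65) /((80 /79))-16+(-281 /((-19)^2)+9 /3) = -23554761 /1877200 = -12.55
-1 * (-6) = 6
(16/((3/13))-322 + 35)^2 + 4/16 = 1705645/36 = 47379.03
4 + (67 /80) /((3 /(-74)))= -1999 /120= -16.66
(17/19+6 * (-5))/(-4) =553/76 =7.28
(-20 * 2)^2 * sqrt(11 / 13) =1471.79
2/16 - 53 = -423/8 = -52.88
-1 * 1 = -1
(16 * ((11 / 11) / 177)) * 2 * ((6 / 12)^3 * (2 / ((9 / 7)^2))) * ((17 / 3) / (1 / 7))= 46648 / 43011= 1.08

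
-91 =-91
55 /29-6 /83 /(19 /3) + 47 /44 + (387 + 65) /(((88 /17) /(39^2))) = 267255051729 /2012252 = 132813.91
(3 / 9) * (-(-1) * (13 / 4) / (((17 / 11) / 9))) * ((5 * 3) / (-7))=-6435 / 476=-13.52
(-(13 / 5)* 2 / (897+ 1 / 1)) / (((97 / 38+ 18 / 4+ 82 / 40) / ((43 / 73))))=-42484 / 113375643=-0.00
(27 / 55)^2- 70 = -211021 / 3025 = -69.76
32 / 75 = 0.43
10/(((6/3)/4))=20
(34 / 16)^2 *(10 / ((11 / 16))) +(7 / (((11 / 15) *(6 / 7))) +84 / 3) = 1153 / 11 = 104.82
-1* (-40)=40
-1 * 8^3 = -512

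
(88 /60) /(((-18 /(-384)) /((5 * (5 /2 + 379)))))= 537152 /9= 59683.56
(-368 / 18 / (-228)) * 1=46 / 513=0.09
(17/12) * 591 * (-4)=-3349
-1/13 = -0.08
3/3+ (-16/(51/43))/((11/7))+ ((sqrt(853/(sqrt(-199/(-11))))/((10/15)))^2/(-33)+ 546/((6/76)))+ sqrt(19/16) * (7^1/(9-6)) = -2559 * sqrt(2189)/8756+ 7 * sqrt(19)/12+ 3875621/561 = 6897.28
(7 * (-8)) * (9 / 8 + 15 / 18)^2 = -15463 / 72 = -214.76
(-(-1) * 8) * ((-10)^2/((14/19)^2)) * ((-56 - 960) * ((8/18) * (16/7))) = -4694732800/3087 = -1520807.52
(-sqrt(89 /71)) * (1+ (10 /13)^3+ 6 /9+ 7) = -60122 * sqrt(6319) /467961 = -10.21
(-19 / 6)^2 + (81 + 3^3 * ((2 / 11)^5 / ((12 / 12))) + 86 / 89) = 47472389455 / 516007404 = 92.00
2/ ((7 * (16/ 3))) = 3/ 56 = 0.05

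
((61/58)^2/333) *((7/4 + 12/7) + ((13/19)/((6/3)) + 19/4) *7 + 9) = 47617637/297976392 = 0.16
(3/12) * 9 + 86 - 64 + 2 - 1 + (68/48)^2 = 3925/144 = 27.26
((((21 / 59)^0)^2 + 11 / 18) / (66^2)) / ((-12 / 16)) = -29 / 58806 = -0.00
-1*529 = -529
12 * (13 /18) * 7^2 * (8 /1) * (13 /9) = 132496 /27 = 4907.26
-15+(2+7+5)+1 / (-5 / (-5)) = 0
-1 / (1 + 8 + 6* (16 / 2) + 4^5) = -0.00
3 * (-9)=-27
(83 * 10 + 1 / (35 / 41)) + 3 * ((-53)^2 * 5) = 1503816 / 35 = 42966.17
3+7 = 10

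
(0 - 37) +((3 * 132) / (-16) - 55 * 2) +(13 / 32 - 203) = -11979 / 32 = -374.34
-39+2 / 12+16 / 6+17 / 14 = -734 / 21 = -34.95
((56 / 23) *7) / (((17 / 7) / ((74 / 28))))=7252 / 391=18.55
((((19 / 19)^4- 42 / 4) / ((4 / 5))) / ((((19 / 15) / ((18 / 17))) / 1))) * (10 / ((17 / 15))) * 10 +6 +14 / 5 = -1252909 / 1445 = -867.07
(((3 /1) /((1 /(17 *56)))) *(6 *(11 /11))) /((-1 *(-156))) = 1428 /13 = 109.85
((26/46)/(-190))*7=-91/4370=-0.02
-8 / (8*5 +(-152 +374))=-0.03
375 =375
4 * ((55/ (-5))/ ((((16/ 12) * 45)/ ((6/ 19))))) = -22/ 95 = -0.23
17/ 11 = 1.55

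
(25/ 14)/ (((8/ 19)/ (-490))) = -16625/ 8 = -2078.12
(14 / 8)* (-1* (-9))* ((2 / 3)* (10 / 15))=7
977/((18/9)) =977/2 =488.50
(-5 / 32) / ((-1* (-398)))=-5 / 12736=-0.00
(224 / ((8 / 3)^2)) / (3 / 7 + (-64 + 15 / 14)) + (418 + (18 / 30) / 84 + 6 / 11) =16094871 / 38500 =418.05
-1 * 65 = -65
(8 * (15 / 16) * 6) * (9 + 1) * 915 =411750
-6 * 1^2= -6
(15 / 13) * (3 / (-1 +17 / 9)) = 405 / 104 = 3.89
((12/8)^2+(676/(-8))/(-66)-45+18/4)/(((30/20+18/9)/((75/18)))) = -30500/693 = -44.01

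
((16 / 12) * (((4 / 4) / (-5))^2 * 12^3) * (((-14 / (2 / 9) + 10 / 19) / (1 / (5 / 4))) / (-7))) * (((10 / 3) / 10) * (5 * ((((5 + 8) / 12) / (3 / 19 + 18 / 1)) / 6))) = 123448 / 7245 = 17.04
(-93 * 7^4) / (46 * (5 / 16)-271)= 1786344 / 2053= 870.11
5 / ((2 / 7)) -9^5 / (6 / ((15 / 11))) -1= -147441 / 11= -13403.73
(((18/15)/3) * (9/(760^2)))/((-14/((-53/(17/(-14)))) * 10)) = -477/245480000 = -0.00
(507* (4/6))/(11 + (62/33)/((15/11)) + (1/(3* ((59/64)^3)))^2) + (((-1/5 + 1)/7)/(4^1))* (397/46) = 1042384873238993749/38379428940964370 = 27.16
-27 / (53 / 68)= -1836 / 53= -34.64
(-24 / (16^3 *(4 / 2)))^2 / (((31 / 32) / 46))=207 / 507904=0.00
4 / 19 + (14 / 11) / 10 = 353 / 1045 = 0.34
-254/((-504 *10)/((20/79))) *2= 127/4977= 0.03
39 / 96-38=-37.59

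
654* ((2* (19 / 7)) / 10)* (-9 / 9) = -355.03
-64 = -64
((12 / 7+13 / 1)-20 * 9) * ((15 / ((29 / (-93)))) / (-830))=-322803 / 33698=-9.58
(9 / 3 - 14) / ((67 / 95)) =-15.60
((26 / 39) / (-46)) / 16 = -0.00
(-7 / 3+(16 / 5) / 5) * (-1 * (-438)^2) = 8121396 / 25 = 324855.84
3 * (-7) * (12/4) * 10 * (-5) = 3150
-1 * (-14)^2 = -196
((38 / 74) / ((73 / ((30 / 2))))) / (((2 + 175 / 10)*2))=95 / 35113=0.00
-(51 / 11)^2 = -2601 / 121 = -21.50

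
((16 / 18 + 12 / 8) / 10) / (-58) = -43 / 10440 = -0.00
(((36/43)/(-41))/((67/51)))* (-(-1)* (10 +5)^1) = -27540/118121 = -0.23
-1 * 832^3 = -575930368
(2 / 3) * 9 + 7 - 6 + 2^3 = 15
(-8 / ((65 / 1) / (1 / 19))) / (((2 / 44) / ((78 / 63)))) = -352 / 1995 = -0.18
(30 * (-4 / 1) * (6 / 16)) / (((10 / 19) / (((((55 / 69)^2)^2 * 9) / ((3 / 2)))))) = -173861875 / 839523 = -207.10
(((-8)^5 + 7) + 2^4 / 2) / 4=-32753 / 4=-8188.25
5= 5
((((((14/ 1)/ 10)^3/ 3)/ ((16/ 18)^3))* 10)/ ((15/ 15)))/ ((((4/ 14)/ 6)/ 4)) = 1750329/ 1600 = 1093.96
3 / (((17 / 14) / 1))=42 / 17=2.47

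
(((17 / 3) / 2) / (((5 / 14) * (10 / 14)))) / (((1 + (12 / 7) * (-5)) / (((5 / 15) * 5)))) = -5831 / 2385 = -2.44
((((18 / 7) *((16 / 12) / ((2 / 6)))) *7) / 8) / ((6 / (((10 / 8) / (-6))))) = -5 / 16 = -0.31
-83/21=-3.95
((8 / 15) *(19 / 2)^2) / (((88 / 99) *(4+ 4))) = 1083 / 160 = 6.77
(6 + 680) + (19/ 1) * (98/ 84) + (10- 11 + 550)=7543/ 6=1257.17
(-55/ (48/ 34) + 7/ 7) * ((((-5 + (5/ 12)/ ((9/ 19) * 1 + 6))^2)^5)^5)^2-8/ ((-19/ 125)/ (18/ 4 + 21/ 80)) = -3028500073411561439940762539488388345148052309806601855218739761055282097898576309262608868215545493588243528264097520115916691364875063280212465070151022971303746934602007691666518938940119879801434192135272831351361320565541401410025249547461497155358655524540814249172142708833206998669714533390469767615252653245821512686580483002801588648877990971428415444128738724161572877383487901325/ 36948821537541084874370710253849967993010175672383966384670013706207716338482738413160753345207594551423254359684173418544047094599431444439586868964314326278061611914300047109780003041003002935267277266948134493004955081350514295332428177880988942205836250361143638272098524519009518098198248633118754744036439103635456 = -81964727084313546069768860000000000000000000000000000000000000000000000.00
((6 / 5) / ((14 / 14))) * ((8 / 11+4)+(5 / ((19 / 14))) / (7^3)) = 291132 / 51205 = 5.69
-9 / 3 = -3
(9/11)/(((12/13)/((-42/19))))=-819/418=-1.96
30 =30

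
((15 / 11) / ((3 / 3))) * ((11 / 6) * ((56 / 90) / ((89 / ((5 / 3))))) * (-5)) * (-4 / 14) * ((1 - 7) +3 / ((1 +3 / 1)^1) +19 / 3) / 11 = 0.00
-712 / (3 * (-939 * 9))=712 / 25353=0.03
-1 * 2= -2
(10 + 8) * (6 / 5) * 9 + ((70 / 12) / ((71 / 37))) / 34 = 14084923 / 72420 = 194.49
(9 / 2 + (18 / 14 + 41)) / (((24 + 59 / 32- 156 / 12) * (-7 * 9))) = -10480 / 181251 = -0.06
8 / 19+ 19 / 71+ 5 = 5.69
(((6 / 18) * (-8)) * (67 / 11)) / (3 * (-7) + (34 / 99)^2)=159192 / 204665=0.78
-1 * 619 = -619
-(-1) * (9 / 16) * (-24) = -27 / 2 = -13.50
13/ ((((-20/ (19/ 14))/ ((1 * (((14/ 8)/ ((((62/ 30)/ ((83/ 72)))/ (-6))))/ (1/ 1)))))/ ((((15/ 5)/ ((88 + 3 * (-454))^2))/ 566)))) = 4731/ 280403608576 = 0.00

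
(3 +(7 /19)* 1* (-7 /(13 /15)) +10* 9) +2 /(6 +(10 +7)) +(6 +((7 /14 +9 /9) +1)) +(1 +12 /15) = 5704363 /56810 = 100.41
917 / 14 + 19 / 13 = 1741 / 26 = 66.96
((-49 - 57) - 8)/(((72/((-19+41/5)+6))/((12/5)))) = 456/25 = 18.24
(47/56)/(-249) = -47/13944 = -0.00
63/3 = 21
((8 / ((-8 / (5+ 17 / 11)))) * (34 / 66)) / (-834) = 68 / 16819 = 0.00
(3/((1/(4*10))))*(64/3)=2560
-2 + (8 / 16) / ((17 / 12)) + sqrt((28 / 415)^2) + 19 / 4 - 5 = -51631 / 28220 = -1.83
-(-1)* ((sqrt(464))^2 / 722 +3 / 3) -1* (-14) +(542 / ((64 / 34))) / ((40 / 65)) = 22343467 / 46208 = 483.54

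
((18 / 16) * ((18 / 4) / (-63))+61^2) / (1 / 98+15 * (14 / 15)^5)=349.91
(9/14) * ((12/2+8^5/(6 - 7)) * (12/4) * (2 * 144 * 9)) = -1146407904/7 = -163772557.71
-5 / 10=-1 / 2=-0.50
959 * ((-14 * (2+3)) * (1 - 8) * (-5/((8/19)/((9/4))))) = -200886525/16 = -12555407.81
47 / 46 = 1.02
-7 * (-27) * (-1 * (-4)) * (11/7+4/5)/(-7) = -8964/35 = -256.11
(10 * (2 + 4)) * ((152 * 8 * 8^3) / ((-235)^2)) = 7471104 / 11045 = 676.42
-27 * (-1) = 27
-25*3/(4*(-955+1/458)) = 17175/874778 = 0.02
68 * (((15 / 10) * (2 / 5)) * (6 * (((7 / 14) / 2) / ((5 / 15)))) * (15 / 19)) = 2754 / 19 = 144.95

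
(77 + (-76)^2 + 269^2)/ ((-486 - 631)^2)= 78214/ 1247689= 0.06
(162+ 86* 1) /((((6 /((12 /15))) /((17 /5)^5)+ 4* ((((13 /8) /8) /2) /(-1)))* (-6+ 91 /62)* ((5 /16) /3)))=33533523812352 /24879938105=1347.81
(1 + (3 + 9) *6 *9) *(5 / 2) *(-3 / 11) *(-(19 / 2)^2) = 319485 / 8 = 39935.62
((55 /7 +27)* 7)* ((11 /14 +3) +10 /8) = 8601 /7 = 1228.71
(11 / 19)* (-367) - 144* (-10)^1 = 23323 / 19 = 1227.53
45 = 45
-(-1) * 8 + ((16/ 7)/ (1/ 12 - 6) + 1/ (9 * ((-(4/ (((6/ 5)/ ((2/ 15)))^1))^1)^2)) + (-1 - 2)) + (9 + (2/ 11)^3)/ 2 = 102445603/ 10584112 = 9.68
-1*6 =-6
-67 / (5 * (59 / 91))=-20.67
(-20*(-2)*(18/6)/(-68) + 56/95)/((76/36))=-17082/30685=-0.56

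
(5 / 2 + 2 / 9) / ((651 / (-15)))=-35 / 558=-0.06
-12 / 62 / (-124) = 3 / 1922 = 0.00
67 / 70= 0.96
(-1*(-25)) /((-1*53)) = -25 /53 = -0.47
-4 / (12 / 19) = -19 / 3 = -6.33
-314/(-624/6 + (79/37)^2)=429866/136135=3.16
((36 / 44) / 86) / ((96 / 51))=153 / 30272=0.01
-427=-427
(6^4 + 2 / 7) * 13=117962 / 7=16851.71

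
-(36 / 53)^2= -1296 / 2809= -0.46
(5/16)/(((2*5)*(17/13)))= 13/544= 0.02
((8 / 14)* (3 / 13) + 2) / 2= 97 / 91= 1.07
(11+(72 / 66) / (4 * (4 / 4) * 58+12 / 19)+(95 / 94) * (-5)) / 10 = 6800003 / 11425700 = 0.60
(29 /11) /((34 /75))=2175 /374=5.82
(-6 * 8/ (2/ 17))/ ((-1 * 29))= 408/ 29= 14.07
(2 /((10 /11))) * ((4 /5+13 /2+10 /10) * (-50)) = -913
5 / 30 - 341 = -2045 / 6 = -340.83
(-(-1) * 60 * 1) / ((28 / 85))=1275 / 7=182.14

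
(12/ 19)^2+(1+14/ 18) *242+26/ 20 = 14033117/ 32490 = 431.92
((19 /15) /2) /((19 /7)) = 7 /30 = 0.23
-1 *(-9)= 9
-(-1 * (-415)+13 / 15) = -415.87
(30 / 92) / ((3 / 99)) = 495 / 46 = 10.76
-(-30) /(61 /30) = 14.75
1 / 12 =0.08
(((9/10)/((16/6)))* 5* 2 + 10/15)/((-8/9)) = -291/64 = -4.55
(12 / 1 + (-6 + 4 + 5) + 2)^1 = 17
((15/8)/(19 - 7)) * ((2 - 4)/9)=-5/144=-0.03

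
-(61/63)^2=-3721/3969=-0.94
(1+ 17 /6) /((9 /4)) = 46 /27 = 1.70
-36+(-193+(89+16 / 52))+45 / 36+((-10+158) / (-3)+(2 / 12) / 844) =-12361633 / 65832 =-187.78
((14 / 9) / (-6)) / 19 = -7 / 513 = -0.01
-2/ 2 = -1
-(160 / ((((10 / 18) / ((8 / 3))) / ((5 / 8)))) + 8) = -488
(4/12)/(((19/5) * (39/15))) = 25/741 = 0.03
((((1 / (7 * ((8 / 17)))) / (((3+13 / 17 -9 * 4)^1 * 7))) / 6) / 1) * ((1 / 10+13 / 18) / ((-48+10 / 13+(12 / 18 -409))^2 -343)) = -1807117 / 2030942981585280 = -0.00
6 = 6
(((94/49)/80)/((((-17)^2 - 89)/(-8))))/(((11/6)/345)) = -9729/53900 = -0.18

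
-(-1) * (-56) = -56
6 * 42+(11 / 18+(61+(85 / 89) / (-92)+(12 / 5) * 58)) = 166838957 / 368460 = 452.80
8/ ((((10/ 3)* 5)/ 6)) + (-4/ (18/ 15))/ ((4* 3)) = 1171/ 450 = 2.60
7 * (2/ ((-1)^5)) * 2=-28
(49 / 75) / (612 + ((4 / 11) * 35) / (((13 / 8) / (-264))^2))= 8281 / 4265549100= 0.00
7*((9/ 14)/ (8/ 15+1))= 135/ 46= 2.93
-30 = -30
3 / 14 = 0.21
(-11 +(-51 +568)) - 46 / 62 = 15663 / 31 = 505.26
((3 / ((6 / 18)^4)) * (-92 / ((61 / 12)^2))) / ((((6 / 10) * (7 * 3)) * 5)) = -357696 / 26047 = -13.73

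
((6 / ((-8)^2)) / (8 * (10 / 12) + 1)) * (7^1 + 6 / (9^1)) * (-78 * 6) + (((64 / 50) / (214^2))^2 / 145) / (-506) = -1054898726314022131 / 24043275813425000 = -43.88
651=651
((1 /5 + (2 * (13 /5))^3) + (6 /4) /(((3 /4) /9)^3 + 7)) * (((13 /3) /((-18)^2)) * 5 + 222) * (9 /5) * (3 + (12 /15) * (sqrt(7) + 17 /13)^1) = 15342784138051 * sqrt(7) /340228125 + 4035152228307413 /17691862500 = 347391.25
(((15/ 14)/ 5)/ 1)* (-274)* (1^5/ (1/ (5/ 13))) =-2055/ 91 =-22.58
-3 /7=-0.43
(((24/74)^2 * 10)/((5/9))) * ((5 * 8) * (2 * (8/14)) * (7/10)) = 82944/1369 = 60.59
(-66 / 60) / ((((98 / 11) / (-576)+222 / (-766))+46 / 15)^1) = -6673392 / 16752533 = -0.40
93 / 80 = 1.16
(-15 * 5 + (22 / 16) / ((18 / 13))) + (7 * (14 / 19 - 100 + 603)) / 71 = -4728725 / 194256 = -24.34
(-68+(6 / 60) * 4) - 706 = -3868 / 5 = -773.60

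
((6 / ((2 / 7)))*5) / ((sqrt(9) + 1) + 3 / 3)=21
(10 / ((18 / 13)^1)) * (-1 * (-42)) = 910 / 3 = 303.33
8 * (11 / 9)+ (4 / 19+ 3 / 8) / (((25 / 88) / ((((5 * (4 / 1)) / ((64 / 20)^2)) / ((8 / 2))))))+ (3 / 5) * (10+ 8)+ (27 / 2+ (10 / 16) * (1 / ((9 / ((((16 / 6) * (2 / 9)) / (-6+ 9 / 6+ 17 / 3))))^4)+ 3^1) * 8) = 125891544997910011 / 2513597907582720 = 50.08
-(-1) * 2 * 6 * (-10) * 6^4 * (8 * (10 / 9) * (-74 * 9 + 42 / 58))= 26670643200 / 29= 919677351.72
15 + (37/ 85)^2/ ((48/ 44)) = 1315559/ 86700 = 15.17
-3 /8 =-0.38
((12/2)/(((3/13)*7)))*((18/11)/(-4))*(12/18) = -78/77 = -1.01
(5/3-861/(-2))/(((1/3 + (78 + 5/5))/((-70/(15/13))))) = -33709/102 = -330.48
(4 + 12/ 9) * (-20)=-320/ 3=-106.67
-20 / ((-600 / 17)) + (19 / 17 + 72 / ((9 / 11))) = 45739 / 510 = 89.68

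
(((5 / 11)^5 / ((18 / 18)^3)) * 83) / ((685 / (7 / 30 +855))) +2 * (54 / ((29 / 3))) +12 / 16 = 106982581813 / 7678267476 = 13.93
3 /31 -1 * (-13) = 406 /31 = 13.10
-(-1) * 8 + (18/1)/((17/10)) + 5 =23.59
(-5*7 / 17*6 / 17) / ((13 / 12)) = -2520 / 3757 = -0.67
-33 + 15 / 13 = -414 / 13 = -31.85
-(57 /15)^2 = -361 /25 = -14.44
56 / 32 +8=39 / 4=9.75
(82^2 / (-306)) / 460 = -1681 / 35190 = -0.05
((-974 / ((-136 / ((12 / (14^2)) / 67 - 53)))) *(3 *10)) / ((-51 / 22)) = 4660482860 / 948787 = 4912.04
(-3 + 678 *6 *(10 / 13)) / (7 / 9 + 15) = 365769 / 1846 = 198.14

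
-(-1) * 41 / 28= 41 / 28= 1.46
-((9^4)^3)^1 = -282429536481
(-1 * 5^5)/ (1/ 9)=-28125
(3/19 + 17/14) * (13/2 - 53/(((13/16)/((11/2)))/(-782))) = 380364675/988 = 384984.49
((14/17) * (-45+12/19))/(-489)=3934/52649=0.07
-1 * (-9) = 9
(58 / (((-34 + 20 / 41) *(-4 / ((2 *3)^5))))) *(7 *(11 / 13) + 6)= 119423160 / 2977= 40115.27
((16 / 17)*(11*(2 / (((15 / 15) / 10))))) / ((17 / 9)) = 31680 / 289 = 109.62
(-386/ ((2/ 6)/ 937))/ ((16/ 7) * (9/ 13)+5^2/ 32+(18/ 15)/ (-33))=-57926989120/ 124247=-466224.45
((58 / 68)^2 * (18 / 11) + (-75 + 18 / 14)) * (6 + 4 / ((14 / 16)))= -119426565 / 155771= -766.68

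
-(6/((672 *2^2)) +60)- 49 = -48833/448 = -109.00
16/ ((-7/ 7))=-16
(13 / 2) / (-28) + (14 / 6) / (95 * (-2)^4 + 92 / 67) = -987271 / 4281144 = -0.23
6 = 6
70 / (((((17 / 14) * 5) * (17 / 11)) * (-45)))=-2156 / 13005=-0.17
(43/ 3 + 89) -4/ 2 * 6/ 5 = 1514/ 15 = 100.93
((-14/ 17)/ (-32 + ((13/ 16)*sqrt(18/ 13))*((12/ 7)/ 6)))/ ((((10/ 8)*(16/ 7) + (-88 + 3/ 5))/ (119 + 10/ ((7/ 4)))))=-613251072/ 16152444209 - 1026648*sqrt(26)/ 16152444209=-0.04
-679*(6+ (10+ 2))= -12222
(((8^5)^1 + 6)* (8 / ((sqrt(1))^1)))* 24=6292608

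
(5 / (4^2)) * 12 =15 / 4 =3.75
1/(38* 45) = 1/1710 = 0.00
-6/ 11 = -0.55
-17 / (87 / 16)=-272 / 87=-3.13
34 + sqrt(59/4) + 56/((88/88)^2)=sqrt(59)/2 + 90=93.84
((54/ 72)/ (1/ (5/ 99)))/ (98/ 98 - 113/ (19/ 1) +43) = 95/ 95436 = 0.00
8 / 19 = 0.42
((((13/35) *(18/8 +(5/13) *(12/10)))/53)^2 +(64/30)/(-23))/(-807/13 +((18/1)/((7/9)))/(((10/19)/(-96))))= 0.00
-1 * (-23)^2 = -529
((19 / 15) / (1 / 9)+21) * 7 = 1134 / 5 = 226.80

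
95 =95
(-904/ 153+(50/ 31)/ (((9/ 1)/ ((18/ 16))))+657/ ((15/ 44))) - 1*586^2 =-32392271723/ 94860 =-341474.51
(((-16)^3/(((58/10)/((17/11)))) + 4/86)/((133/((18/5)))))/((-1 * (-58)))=-19247454/37790335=-0.51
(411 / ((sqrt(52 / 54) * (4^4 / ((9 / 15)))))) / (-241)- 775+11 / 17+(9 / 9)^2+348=-7231 / 17- 3699 * sqrt(78) / 8020480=-425.36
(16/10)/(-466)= -4/1165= -0.00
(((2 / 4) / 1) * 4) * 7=14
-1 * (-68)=68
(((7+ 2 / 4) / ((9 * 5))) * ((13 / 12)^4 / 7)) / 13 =2197 / 870912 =0.00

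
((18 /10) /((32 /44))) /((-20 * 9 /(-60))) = 33 /40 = 0.82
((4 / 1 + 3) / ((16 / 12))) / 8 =21 / 32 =0.66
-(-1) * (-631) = -631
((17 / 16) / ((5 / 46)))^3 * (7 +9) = 14944.12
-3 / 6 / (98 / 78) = -39 / 98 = -0.40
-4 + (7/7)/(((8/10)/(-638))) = -1603/2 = -801.50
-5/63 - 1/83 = -478/5229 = -0.09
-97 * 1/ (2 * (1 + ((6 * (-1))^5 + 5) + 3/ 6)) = 97/ 15539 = 0.01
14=14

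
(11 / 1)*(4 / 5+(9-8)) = 99 / 5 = 19.80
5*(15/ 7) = 75/ 7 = 10.71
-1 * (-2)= 2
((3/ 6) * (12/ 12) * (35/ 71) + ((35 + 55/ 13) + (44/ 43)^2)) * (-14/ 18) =-107582013/ 3413254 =-31.52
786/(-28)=-393/14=-28.07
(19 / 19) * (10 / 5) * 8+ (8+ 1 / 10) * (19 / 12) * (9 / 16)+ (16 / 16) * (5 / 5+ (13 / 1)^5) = 237643017 / 640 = 371317.21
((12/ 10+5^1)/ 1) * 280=1736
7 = 7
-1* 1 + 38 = 37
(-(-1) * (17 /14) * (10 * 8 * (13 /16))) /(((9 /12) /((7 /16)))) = 1105 /24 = 46.04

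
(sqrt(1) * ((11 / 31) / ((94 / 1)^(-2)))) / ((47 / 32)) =66176 / 31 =2134.71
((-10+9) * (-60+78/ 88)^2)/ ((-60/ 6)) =6765201/ 19360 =349.44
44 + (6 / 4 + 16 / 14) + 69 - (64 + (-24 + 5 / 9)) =9461 / 126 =75.09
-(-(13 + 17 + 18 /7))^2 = -51984 /49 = -1060.90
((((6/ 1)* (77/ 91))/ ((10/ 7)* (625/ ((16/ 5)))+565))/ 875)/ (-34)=-88/ 435231875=-0.00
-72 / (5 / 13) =-936 / 5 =-187.20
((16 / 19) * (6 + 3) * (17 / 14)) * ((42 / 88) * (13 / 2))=5967 / 209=28.55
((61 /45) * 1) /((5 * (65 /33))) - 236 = -1149829 /4875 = -235.86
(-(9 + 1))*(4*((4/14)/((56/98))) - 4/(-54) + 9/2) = -1775/27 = -65.74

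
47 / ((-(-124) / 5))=235 / 124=1.90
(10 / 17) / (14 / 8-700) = -40 / 47481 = -0.00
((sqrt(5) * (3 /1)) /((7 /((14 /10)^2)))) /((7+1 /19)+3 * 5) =399 * sqrt(5) /10475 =0.09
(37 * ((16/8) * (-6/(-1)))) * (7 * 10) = 31080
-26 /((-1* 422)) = 13 /211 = 0.06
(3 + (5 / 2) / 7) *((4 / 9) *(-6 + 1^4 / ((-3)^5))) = -137146 / 15309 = -8.96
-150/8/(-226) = 75/904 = 0.08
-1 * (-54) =54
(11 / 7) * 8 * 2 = 25.14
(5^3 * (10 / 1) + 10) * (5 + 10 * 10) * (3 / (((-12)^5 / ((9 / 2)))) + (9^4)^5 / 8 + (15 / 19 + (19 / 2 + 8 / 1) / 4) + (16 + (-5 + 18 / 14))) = 1955886314523609745791290175 / 9728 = 201057392529153962355190.20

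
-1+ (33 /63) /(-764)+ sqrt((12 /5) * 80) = -16055 /16044+ 8 * sqrt(3) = 12.86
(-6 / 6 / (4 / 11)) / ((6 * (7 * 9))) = -11 / 1512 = -0.01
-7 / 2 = -3.50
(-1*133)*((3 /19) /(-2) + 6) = -1575 /2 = -787.50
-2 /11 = -0.18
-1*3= -3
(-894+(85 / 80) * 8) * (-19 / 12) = 33649 / 24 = 1402.04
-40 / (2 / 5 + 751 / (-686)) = 137200 / 2383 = 57.57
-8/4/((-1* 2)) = 1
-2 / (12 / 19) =-19 / 6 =-3.17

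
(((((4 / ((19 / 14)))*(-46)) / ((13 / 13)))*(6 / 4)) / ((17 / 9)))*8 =-278208 / 323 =-861.33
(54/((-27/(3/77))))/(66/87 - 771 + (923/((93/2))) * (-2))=16182/168199493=0.00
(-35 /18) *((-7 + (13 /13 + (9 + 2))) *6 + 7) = -1295 /18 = -71.94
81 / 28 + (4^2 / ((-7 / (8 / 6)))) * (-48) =4177 / 28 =149.18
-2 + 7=5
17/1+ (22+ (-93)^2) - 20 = 8668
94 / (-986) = -47 / 493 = -0.10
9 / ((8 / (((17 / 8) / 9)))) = 17 / 64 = 0.27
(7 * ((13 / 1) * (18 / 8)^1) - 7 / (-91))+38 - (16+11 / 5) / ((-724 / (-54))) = 11363553 / 47060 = 241.47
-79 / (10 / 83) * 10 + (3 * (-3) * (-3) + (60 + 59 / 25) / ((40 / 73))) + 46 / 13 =-6412.65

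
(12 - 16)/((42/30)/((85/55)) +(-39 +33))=340/433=0.79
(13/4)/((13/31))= 31/4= 7.75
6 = 6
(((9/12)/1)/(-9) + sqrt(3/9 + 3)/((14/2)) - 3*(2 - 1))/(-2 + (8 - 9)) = 37/36 - sqrt(30)/63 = 0.94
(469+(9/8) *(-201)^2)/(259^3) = 367361/138991832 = 0.00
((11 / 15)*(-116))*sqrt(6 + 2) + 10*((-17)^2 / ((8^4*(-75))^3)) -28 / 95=-2552*sqrt(2) / 15 -16234976378885491 / 55082955571200000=-240.90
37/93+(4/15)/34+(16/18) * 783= 1835029/2635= 696.41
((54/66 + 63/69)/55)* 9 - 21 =-288273/13915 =-20.72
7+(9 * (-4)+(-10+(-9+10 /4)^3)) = -2509 /8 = -313.62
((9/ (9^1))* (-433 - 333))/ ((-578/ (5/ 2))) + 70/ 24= 21605/ 3468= 6.23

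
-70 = -70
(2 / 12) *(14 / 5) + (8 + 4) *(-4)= -713 / 15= -47.53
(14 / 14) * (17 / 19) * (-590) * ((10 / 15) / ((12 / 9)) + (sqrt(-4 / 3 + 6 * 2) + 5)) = -55165 / 19 - 40120 * sqrt(6) / 57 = -4627.52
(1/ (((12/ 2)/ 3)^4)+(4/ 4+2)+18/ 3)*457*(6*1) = 24849.38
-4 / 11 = -0.36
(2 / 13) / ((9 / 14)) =28 / 117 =0.24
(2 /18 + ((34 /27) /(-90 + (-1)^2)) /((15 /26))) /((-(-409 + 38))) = 0.00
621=621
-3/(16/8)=-3/2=-1.50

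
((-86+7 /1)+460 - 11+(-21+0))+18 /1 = 367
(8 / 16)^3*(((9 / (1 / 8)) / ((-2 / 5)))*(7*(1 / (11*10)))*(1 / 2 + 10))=-1323 / 88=-15.03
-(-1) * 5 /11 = 5 /11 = 0.45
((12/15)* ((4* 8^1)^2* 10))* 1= 8192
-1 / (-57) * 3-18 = -341 / 19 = -17.95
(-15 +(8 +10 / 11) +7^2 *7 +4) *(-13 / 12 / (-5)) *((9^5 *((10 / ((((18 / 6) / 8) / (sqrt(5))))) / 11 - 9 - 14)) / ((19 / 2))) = -2206956375 / 209 +2558790000 *sqrt(5) / 2299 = -8070853.30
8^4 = 4096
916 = 916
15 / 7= 2.14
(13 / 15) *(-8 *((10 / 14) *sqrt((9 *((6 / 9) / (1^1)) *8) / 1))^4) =-9984000 / 2401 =-4158.27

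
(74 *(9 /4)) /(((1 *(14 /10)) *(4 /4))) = 1665 /14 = 118.93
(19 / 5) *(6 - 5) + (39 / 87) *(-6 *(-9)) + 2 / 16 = 28.13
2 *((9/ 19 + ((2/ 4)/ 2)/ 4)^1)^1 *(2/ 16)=163/ 1216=0.13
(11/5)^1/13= 11/65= 0.17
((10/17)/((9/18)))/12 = 5/51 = 0.10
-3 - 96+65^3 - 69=274457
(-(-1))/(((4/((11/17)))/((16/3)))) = 44/51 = 0.86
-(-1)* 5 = 5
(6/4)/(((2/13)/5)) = 195/4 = 48.75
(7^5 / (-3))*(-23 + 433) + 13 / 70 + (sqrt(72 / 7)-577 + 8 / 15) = -482481919 / 210 + 6*sqrt(14) / 7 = -2297529.74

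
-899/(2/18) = -8091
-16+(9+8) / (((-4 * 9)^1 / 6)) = -113 / 6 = -18.83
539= 539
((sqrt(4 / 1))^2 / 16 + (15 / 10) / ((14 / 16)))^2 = 3025 / 784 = 3.86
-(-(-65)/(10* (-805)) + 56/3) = -90121/4830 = -18.66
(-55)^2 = 3025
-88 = -88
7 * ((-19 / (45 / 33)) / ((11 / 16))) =-2128 / 15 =-141.87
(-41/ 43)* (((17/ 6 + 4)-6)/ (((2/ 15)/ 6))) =-3075/ 86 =-35.76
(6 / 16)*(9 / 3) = 9 / 8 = 1.12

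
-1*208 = -208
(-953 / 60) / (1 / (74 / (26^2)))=-35261 / 20280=-1.74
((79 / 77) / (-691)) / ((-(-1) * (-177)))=79 / 9417639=0.00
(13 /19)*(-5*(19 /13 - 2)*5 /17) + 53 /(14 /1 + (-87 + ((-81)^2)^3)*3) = 2797651068423 /5163664542836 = 0.54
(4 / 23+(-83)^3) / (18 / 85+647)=-1117843245 / 1265299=-883.46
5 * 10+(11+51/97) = 5968/97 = 61.53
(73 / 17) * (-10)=-730 / 17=-42.94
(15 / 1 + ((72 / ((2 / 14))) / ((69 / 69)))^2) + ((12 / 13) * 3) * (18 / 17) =254033.93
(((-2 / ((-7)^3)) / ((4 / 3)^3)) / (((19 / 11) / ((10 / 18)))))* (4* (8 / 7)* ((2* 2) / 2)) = 330 / 45619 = 0.01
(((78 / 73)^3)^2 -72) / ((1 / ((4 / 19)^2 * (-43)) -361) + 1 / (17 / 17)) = 7341554908167552 / 37537092822949849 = 0.20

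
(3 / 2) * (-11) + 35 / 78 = -16.05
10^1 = 10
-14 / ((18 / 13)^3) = -15379 / 2916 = -5.27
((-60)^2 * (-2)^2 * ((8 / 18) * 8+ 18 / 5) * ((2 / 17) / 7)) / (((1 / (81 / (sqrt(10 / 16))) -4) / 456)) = -197904.07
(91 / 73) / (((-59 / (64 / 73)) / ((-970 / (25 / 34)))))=38415104 / 1572055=24.44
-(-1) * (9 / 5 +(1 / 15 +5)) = 103 / 15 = 6.87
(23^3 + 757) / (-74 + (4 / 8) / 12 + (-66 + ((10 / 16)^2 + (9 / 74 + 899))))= 91812096 / 5395871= 17.02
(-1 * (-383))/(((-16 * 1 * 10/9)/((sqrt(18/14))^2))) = -31023/1120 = -27.70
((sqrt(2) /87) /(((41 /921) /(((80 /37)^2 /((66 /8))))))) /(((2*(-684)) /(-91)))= 89398400*sqrt(2) /9185342463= 0.01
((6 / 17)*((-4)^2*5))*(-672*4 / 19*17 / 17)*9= -11612160 / 323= -35950.96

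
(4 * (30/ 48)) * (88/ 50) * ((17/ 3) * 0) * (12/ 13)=0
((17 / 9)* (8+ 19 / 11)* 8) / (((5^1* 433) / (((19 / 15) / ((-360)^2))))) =34561 / 52083405000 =0.00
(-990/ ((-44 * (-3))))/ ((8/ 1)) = -15/ 16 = -0.94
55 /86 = 0.64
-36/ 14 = -18/ 7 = -2.57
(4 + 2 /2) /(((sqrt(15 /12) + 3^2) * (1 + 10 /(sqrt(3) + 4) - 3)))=5 * (sqrt(3) + 4) /((1 - sqrt(3)) * (sqrt(5) + 18))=-1.93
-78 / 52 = -1.50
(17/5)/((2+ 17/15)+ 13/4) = 204/383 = 0.53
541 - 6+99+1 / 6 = 3805 / 6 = 634.17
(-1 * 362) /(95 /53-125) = 9593 /3265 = 2.94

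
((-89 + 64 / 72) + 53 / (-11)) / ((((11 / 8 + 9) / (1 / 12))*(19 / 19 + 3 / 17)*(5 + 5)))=-1564 / 24651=-0.06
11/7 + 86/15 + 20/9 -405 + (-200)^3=-2520124574/315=-8000395.47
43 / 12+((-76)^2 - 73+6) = 68551 / 12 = 5712.58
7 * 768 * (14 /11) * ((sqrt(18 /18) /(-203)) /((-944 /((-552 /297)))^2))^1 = -473984 /3627804213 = -0.00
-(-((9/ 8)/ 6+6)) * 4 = 99/ 4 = 24.75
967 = 967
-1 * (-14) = 14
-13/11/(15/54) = -234/55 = -4.25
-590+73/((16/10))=-4355/8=-544.38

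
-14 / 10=-7 / 5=-1.40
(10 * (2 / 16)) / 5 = 1 / 4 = 0.25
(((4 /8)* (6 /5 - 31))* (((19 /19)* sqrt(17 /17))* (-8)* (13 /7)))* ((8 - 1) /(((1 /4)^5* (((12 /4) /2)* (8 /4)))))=7933952 /15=528930.13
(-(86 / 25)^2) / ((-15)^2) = -7396 / 140625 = -0.05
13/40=0.32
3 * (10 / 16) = 15 / 8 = 1.88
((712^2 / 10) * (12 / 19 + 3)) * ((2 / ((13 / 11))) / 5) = 384770496 / 6175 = 62311.01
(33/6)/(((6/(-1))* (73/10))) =-55/438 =-0.13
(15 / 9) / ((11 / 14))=70 / 33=2.12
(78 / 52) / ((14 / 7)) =3 / 4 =0.75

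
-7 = -7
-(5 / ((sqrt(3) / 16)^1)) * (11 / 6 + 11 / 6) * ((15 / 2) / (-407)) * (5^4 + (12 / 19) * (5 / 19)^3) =16290425000 * sqrt(3) / 14465631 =1950.54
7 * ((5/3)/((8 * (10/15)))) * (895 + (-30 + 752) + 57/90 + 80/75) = 113309/32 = 3540.91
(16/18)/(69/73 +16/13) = 0.41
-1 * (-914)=914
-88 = -88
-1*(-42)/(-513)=-14/171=-0.08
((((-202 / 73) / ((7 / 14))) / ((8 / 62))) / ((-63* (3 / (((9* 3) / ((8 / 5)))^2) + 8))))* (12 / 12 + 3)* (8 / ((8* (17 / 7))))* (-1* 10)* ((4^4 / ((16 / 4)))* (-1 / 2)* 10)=3381480000 / 7549003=447.94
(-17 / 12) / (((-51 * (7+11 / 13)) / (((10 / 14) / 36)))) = 65 / 925344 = 0.00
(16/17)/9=16/153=0.10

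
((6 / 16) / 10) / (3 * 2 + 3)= 1 / 240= 0.00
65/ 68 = 0.96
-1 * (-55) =55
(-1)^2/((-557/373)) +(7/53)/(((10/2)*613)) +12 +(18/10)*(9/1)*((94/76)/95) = 3769844293351/326639532650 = 11.54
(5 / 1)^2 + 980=1005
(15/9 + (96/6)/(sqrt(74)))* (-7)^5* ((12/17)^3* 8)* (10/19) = -18587197440* sqrt(74)/3453839-3872332800/93347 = -87777.52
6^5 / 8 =972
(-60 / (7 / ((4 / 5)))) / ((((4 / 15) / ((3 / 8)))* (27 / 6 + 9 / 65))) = -975 / 469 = -2.08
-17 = -17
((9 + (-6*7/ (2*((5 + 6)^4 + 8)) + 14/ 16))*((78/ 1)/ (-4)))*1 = -192.53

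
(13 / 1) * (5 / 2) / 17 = 1.91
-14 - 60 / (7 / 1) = -158 / 7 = -22.57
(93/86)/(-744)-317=-218097/688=-317.00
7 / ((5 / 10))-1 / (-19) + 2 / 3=839 / 57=14.72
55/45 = 1.22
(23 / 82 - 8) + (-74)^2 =448399 / 82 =5468.28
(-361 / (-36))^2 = 130321 / 1296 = 100.56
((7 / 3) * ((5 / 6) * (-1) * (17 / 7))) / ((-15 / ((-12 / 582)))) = -17 / 2619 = -0.01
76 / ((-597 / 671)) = -50996 / 597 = -85.42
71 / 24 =2.96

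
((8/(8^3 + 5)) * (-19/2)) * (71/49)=-5396/25333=-0.21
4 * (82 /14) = 164 /7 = 23.43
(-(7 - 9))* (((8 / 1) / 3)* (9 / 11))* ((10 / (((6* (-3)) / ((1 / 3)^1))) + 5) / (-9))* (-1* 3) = 2080 / 297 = 7.00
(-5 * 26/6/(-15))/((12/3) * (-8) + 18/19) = -247/5310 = -0.05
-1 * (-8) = 8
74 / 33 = 2.24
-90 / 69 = -1.30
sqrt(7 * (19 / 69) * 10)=4.39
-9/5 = -1.80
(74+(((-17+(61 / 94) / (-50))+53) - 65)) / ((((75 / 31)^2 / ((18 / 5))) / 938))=95297460251 / 3671875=25953.35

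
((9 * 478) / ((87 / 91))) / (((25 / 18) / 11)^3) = 1012945581648 / 453125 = 2235466.11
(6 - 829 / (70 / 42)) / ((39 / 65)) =-819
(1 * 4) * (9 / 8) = 9 / 2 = 4.50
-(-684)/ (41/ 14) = 9576/ 41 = 233.56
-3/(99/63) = -21/11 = -1.91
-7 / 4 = -1.75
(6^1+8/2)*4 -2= 38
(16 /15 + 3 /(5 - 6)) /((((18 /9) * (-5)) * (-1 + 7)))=0.03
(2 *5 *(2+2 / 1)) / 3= 13.33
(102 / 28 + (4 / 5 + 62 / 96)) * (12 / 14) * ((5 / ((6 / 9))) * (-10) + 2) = -624077 / 1960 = -318.41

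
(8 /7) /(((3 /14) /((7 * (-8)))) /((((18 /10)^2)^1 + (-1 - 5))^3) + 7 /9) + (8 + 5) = 322120087 /22262707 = 14.47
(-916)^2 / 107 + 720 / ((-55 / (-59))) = 10138688 / 1177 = 8614.01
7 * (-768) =-5376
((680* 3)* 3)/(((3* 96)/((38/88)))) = 1615/176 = 9.18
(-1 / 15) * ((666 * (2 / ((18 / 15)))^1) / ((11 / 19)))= -1406 / 11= -127.82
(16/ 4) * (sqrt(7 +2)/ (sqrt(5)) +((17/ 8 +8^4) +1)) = 12 * sqrt(5)/ 5 +32793/ 2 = 16401.87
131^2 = 17161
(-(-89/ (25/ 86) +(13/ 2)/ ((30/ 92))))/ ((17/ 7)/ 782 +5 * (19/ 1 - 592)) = -6912374/ 69189675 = -0.10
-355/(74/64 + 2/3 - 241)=34080/22961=1.48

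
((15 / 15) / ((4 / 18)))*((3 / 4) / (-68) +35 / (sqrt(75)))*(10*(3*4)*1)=-405 / 68 +1260*sqrt(3)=2176.43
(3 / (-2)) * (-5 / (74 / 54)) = 405 / 74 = 5.47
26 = 26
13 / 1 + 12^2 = 157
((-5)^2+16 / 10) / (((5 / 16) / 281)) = 597968 / 25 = 23918.72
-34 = -34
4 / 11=0.36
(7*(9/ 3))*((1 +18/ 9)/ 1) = 63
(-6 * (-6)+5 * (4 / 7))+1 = 279 / 7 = 39.86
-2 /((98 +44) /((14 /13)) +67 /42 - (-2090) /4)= -42 /13775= -0.00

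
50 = 50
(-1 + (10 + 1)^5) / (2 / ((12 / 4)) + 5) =483150 / 17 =28420.59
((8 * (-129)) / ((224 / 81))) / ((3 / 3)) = -10449 / 28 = -373.18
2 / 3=0.67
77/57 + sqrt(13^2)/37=3590/2109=1.70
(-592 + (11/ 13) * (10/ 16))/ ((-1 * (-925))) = -61513/ 96200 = -0.64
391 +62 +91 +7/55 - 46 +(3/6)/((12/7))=657913/1320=498.42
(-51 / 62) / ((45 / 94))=-799 / 465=-1.72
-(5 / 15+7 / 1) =-22 / 3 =-7.33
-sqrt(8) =-2 * sqrt(2) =-2.83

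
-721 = -721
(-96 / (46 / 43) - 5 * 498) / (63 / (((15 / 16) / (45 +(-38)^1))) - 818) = 13485 / 1817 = 7.42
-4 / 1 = -4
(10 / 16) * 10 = 25 / 4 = 6.25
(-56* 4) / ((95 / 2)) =-448 / 95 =-4.72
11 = 11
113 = 113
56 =56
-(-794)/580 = 397/290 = 1.37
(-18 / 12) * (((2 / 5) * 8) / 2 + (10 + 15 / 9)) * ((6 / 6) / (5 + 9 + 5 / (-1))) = -2.21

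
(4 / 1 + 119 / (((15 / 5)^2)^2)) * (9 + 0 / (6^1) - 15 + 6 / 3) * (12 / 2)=-3544 / 27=-131.26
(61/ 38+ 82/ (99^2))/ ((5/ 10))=600977/ 186219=3.23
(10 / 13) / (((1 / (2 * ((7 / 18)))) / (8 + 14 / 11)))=5.55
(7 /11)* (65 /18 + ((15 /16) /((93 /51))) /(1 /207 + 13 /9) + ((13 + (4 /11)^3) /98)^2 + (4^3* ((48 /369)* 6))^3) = 79315.40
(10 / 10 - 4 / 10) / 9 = 1 / 15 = 0.07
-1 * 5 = -5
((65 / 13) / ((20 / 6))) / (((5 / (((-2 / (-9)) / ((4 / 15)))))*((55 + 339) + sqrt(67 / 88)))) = 8668 / 13660701-sqrt(1474) / 27321402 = 0.00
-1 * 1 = -1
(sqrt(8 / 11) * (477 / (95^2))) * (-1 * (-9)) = 8586 * sqrt(22) / 99275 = 0.41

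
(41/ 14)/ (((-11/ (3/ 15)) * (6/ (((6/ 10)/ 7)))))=-0.00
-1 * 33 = -33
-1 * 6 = -6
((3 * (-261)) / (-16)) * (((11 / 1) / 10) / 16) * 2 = 8613 / 1280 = 6.73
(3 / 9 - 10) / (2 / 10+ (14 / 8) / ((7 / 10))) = -290 / 81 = -3.58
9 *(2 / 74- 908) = -302355 / 37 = -8171.76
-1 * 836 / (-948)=209 / 237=0.88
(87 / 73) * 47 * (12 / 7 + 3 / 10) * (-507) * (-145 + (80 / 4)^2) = -14907827493 / 1022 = -14586915.36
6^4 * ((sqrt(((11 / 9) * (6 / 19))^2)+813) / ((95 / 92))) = 1842651072 / 1805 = 1020859.32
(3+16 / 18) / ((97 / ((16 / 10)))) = 56 / 873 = 0.06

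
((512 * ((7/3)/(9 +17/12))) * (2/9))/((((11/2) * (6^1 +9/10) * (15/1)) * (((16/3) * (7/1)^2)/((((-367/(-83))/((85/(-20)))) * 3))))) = -1503232/2811241125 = -0.00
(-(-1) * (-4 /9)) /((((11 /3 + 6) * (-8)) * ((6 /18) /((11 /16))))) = 11 /928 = 0.01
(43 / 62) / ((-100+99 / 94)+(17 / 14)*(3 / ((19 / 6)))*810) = 268793 / 322783997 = 0.00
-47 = -47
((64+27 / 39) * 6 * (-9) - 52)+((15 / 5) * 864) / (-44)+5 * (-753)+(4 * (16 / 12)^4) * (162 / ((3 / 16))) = 1524397 / 429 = 3553.37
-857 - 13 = -870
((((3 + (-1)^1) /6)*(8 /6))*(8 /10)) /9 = 16 /405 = 0.04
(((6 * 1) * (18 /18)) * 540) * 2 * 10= 64800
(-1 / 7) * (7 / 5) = -1 / 5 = -0.20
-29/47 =-0.62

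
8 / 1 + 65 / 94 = 817 / 94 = 8.69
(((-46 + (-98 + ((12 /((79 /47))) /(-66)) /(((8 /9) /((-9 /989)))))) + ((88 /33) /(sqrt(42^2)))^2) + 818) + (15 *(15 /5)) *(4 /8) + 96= 10813324727137 /13644485316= 792.51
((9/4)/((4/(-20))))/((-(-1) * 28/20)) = -225/28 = -8.04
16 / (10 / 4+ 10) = 32 / 25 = 1.28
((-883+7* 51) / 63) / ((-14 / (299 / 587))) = 78637 / 258867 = 0.30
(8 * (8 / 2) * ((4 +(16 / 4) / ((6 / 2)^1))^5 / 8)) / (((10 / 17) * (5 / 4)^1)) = 142606336 / 6075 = 23474.29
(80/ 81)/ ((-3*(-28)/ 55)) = 1100/ 1701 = 0.65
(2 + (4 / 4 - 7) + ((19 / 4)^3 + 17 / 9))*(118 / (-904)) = -13.71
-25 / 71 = -0.35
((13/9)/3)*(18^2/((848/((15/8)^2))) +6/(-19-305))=6308783/9891072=0.64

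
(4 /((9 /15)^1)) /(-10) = -2 /3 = -0.67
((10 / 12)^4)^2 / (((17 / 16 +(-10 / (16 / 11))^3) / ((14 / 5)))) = -2187500 / 1088017191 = -0.00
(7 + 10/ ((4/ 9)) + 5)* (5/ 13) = 345/ 26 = 13.27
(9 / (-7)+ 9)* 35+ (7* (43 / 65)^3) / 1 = 272.03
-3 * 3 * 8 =-72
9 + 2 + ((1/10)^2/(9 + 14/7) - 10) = 1101/1100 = 1.00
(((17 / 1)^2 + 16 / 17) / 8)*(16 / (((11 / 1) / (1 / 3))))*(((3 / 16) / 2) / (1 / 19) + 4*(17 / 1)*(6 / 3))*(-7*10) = -253539545 / 1496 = -169478.31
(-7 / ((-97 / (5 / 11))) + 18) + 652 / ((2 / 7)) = 2454135 / 1067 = 2300.03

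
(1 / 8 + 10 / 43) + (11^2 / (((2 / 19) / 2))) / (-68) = -195623 / 5848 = -33.45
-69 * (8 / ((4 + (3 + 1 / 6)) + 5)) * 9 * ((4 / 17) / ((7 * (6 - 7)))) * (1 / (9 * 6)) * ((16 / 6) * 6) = 35328 / 8687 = 4.07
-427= -427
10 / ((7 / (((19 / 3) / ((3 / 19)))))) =3610 / 63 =57.30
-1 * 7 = -7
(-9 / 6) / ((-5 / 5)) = 3 / 2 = 1.50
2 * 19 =38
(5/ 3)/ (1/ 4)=20/ 3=6.67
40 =40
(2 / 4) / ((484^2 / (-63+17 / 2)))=-109 / 937024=-0.00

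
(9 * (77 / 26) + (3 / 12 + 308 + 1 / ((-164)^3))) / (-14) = -19204147427 / 802791808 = -23.92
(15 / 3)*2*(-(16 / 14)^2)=-13.06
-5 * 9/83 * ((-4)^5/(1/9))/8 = 51840/83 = 624.58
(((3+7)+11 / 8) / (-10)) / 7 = -13 / 80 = -0.16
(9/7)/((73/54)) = 0.95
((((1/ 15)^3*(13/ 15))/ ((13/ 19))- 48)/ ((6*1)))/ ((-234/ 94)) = 114209107/ 35538750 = 3.21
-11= -11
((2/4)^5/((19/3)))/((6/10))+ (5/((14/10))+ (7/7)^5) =19491/4256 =4.58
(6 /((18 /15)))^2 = 25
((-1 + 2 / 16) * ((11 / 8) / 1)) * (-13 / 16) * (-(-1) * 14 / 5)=7007 / 2560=2.74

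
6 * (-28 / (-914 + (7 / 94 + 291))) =2256 / 8365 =0.27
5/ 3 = 1.67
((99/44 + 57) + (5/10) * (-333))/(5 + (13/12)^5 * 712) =-0.10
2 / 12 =1 / 6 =0.17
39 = 39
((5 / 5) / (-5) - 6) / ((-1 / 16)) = 496 / 5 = 99.20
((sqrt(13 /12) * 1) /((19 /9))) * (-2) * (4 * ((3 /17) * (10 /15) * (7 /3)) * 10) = -560 * sqrt(39) /323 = -10.83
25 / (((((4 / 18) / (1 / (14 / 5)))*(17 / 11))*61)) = 12375 / 29036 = 0.43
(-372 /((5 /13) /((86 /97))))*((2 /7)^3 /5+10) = -7135943568 /831775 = -8579.18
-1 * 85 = -85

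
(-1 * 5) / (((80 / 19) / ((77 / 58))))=-1463 / 928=-1.58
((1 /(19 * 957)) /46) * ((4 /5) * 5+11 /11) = 5 /836418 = 0.00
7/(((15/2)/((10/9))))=28/27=1.04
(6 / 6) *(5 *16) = 80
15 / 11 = 1.36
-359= -359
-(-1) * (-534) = -534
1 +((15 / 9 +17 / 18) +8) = 209 / 18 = 11.61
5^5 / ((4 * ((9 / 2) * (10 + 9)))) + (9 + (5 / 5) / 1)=6545 / 342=19.14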